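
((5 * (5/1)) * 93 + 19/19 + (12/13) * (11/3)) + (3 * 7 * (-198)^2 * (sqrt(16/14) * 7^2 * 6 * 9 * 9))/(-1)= 30282/13 - 5601624336 * sqrt(14)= -20959356745.34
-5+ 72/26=-29/13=-2.23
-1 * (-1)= 1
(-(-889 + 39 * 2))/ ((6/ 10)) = 4055/ 3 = 1351.67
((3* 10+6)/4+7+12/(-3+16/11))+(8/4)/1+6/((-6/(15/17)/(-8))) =17.29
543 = 543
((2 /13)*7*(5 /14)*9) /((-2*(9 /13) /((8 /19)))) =-20 /19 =-1.05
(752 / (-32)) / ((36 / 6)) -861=-10379 / 12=-864.92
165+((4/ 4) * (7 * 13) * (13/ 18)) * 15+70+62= 7697/ 6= 1282.83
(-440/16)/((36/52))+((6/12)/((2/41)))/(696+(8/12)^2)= -8959919/225648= -39.71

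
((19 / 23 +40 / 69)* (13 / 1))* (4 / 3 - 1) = 1261 / 207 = 6.09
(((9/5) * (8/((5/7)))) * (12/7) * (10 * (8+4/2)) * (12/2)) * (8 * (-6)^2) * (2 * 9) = 107495424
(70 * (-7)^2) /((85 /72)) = 49392 /17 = 2905.41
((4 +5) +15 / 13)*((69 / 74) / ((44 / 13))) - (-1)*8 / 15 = 3697 / 1110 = 3.33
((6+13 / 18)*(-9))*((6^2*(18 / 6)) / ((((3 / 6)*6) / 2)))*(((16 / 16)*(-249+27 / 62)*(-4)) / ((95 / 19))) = -134260632 / 155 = -866197.63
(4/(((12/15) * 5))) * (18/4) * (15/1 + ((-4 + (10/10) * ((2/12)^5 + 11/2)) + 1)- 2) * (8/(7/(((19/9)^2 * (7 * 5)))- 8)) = -217554845/3101544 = -70.14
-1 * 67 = -67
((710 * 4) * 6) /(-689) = -17040 /689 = -24.73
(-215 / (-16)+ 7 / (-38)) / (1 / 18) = 238.56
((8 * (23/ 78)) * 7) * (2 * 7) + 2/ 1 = 9094/ 39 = 233.18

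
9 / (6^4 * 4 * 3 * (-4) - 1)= -0.00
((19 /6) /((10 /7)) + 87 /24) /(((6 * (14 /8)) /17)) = 11917 /1260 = 9.46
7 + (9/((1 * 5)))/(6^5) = 30241/4320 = 7.00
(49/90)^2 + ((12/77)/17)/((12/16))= 0.31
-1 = -1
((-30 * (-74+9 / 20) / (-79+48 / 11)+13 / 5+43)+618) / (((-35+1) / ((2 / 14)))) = -5205441 / 1953980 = -2.66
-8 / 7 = -1.14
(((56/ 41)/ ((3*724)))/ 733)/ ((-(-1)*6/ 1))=7/ 48956337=0.00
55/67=0.82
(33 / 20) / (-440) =-3 / 800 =-0.00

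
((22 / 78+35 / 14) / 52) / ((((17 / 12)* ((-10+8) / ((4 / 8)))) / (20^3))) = -217000 / 2873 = -75.53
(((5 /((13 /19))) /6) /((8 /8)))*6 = 95 /13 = 7.31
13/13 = 1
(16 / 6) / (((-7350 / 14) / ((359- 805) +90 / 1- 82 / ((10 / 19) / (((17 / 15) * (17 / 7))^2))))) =677498872 / 86821875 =7.80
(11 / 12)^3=1331 / 1728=0.77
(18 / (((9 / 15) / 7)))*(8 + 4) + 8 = 2528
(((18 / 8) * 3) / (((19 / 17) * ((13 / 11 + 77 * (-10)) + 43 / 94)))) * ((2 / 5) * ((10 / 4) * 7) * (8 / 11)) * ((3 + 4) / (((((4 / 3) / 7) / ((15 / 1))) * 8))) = -66595851 / 24152344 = -2.76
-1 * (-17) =17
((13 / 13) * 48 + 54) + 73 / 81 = 8335 / 81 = 102.90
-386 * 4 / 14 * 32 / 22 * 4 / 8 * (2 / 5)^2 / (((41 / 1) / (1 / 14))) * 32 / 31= -395264 / 17126725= -0.02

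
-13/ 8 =-1.62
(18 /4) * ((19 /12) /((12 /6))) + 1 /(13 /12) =933 /208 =4.49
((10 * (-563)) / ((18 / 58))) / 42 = -81635 / 189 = -431.93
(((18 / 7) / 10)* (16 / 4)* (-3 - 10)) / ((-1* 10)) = 234 / 175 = 1.34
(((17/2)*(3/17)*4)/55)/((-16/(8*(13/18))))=-13/330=-0.04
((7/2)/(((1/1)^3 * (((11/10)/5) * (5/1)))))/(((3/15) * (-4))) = -175/44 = -3.98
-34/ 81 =-0.42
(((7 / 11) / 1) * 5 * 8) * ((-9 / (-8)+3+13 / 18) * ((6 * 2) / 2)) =24430 / 33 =740.30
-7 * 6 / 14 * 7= -21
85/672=0.13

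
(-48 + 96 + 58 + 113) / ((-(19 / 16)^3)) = -897024 / 6859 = -130.78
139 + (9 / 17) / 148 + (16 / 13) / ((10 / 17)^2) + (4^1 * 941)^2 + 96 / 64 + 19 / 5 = 11585045924731 / 817700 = 14167843.86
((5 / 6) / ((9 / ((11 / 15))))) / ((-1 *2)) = -11 / 324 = -0.03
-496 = -496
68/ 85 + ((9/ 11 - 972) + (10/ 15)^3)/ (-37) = 1485721/ 54945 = 27.04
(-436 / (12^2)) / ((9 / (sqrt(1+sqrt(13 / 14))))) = -109 *sqrt(14 *sqrt(182)+196) / 4536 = -0.47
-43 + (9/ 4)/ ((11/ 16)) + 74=377/ 11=34.27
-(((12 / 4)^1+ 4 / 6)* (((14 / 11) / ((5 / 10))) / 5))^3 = -21952 / 3375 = -6.50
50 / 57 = 0.88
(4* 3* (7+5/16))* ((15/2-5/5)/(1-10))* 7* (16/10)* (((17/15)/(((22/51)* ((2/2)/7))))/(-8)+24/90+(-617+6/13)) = 386374079/880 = 439061.45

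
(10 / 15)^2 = 4 / 9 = 0.44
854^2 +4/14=5105214/7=729316.29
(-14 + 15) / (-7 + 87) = 1 / 80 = 0.01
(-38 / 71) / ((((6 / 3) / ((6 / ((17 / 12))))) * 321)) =-456 / 129149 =-0.00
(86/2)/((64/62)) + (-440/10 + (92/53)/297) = -1177631/503712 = -2.34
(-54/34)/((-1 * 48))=9/272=0.03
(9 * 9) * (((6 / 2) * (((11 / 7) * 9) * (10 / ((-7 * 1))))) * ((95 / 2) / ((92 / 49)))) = -11427075 / 92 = -124207.34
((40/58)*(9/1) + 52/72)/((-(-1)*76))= 3617/39672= 0.09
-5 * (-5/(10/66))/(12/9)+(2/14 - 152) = -787/28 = -28.11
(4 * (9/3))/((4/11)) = 33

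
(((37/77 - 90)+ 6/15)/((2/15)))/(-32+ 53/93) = 9572769/450142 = 21.27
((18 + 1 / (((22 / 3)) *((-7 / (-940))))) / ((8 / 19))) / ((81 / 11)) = 4427 / 378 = 11.71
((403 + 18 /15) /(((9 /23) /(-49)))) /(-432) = 2277667 /19440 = 117.16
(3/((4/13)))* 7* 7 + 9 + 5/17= 33119/68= 487.04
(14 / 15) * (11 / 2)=77 / 15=5.13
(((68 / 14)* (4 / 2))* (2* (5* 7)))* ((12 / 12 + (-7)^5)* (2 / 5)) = -4571232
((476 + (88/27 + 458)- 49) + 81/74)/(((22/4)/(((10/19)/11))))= 1615390/208791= 7.74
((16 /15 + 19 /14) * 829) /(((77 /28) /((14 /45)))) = 1687844 /7425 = 227.32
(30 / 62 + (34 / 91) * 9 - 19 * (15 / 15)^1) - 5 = -56853 / 2821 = -20.15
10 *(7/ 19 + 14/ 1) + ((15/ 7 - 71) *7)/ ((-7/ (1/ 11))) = 149.94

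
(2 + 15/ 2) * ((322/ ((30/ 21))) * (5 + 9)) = 149891/ 5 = 29978.20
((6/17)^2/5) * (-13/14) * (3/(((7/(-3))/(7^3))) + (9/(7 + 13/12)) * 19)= 9.71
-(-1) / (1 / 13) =13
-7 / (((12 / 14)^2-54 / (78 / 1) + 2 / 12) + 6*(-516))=26754 / 11832113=0.00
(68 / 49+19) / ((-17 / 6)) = -7.20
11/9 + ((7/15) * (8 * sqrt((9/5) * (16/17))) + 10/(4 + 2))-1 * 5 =-19/9 + 224 * sqrt(85)/425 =2.75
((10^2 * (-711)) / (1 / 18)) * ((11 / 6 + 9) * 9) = -124780500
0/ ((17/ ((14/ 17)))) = 0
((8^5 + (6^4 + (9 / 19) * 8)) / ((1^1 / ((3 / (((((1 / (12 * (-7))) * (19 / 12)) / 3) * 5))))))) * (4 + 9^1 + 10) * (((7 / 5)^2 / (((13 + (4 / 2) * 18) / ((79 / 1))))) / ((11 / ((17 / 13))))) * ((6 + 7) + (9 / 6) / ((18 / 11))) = -2524292465948064 / 6452875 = -391188805.91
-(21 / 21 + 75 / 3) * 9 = -234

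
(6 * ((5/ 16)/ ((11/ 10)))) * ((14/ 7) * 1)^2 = 75/ 11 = 6.82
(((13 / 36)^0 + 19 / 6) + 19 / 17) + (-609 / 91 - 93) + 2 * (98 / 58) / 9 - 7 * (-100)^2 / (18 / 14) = -2097222593 / 38454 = -54538.48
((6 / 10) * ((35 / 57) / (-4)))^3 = -343 / 438976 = -0.00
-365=-365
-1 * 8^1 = -8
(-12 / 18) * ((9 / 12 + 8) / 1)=-35 / 6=-5.83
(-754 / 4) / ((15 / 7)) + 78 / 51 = -44083 / 510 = -86.44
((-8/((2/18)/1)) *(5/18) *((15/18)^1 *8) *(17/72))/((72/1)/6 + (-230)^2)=-425/714312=-0.00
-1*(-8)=8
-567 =-567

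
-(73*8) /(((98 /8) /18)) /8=-5256 /49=-107.27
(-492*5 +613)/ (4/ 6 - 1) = 5541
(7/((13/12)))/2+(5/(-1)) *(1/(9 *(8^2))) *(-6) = 4097/1248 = 3.28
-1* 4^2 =-16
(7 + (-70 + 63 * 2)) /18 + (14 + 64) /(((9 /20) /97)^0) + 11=185 /2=92.50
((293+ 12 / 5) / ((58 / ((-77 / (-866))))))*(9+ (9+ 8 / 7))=8.67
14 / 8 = 7 / 4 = 1.75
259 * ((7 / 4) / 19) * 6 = 5439 / 38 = 143.13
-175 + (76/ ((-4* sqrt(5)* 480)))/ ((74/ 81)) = -175 - 513* sqrt(5)/ 59200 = -175.02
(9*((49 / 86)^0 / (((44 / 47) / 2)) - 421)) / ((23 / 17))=-1409895 / 506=-2786.35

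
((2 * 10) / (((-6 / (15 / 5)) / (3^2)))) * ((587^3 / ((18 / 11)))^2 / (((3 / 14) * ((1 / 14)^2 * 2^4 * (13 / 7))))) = -59425951229498388133445 / 1404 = -42326176089386316334.36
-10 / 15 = -2 / 3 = -0.67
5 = 5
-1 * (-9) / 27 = 1 / 3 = 0.33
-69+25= -44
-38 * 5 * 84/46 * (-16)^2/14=-145920/23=-6344.35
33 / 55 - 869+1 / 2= -8679 / 10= -867.90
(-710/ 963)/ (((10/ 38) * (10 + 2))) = -1349/ 5778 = -0.23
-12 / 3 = -4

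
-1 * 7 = -7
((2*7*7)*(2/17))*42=8232/17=484.24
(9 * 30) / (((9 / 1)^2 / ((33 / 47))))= 2.34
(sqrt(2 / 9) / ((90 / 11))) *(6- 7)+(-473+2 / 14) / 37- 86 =-25584 / 259- 11 *sqrt(2) / 270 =-98.84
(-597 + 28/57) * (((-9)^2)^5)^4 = -1675216002972391912890048410075746167243867/19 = -88169263314336416467897280000000000000000.00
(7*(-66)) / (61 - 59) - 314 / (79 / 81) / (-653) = -11891163 / 51587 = -230.51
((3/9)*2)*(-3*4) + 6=-2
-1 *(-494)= 494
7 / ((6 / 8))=28 / 3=9.33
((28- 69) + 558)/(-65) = -517/65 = -7.95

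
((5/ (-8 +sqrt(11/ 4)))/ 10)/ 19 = -16/ 4655 - sqrt(11)/ 4655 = -0.00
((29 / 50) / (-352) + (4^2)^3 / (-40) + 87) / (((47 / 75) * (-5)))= 813207 / 165440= 4.92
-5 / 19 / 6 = -5 / 114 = -0.04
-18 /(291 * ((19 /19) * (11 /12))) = -72 /1067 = -0.07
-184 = -184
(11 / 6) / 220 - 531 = -63719 / 120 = -530.99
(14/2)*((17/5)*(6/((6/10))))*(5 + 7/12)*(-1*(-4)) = 15946/3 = 5315.33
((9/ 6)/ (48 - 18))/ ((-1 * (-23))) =1/ 460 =0.00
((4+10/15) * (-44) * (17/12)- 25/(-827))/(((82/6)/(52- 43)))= -6494583/33907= -191.54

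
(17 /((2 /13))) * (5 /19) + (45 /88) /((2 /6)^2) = 56315 /1672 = 33.68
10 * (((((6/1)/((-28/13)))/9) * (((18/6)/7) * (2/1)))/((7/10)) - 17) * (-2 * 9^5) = 7039821780/343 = 20524261.75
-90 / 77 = -1.17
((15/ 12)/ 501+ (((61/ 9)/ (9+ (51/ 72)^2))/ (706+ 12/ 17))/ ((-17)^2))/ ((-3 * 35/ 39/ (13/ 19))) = -0.00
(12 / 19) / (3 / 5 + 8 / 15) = 180 / 323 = 0.56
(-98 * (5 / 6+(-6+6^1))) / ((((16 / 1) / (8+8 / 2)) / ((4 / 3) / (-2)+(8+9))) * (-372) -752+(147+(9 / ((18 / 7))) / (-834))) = 6674780 / 51930187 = 0.13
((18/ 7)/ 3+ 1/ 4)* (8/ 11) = 62/ 77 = 0.81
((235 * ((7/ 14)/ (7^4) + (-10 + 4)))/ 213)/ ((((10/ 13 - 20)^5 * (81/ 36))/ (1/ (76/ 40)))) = 502774163281/ 854019755859375000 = 0.00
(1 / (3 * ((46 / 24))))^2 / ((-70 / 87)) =-696 / 18515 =-0.04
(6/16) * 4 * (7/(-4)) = -21/8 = -2.62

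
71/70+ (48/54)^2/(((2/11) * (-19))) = 84629/107730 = 0.79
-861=-861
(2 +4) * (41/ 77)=246/ 77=3.19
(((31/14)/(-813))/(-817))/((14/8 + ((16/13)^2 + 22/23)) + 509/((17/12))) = 4096898/446742168675915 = 0.00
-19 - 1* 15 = -34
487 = 487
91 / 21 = 13 / 3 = 4.33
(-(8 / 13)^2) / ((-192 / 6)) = 2 / 169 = 0.01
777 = 777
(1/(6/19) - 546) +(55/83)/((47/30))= -12695657/23406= -542.41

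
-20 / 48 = -5 / 12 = -0.42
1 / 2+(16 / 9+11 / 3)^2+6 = 5855 / 162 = 36.14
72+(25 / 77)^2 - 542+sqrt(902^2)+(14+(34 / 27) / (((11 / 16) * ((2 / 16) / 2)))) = 76105349 / 160083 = 475.41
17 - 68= -51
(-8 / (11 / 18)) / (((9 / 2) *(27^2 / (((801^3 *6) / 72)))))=-5639752 / 33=-170901.58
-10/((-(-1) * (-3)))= 10/3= 3.33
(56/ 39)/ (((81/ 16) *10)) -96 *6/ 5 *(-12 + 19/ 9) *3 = 10796288/ 3159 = 3417.63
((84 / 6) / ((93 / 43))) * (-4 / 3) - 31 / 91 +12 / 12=-202388 / 25389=-7.97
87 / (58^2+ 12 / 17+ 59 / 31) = 15283 / 591401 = 0.03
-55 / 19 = -2.89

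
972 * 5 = 4860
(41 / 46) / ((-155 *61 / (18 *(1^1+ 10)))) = -4059 / 217465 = -0.02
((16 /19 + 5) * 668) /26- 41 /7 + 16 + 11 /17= 4728954 /29393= 160.89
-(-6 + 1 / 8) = 47 / 8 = 5.88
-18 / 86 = -9 / 43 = -0.21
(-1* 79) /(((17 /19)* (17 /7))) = -10507 /289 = -36.36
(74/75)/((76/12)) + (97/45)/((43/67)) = 646043/183825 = 3.51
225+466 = 691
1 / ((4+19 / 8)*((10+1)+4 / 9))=24 / 1751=0.01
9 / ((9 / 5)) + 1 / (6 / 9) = 13 / 2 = 6.50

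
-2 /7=-0.29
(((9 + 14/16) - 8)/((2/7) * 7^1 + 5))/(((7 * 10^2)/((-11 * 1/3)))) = -11/7840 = -0.00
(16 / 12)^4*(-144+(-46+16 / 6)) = -143872 / 243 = -592.07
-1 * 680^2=-462400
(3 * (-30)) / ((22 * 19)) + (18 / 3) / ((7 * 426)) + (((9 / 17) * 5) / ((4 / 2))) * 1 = 3920981 / 3531682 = 1.11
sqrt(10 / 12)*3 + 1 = 1 + sqrt(30) / 2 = 3.74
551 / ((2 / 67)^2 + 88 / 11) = 68.87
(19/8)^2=361/64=5.64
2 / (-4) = -1 / 2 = -0.50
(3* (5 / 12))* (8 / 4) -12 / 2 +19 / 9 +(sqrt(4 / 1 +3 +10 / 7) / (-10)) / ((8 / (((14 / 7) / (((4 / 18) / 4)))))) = -25 / 18 -9* sqrt(413) / 140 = -2.70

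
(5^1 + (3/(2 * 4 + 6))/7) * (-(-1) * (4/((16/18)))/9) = 2.52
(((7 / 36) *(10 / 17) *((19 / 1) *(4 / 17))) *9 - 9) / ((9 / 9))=-1271 / 289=-4.40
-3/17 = -0.18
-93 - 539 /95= -9374 /95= -98.67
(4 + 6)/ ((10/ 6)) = 6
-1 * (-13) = 13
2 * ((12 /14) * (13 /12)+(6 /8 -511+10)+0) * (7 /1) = -13981 /2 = -6990.50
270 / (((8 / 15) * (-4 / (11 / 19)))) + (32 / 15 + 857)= 3583523 / 4560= 785.86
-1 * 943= -943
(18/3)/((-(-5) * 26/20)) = 12/13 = 0.92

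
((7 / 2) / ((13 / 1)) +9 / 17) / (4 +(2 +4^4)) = 353 / 115804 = 0.00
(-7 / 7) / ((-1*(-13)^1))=-0.08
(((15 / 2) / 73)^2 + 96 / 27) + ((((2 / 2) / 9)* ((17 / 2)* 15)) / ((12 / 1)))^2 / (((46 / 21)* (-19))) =28431401249 / 8048239488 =3.53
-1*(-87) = 87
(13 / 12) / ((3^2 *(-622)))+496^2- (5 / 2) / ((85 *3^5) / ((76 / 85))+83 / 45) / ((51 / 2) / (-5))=22198198309375070633 / 90230709892536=246016.00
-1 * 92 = -92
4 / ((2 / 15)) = 30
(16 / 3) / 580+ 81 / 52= 35443 / 22620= 1.57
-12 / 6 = -2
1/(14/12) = 6/7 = 0.86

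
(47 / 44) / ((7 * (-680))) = -47 / 209440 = -0.00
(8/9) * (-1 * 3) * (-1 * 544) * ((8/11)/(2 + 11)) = 34816/429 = 81.16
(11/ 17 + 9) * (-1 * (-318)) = 52152/ 17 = 3067.76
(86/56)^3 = 3.62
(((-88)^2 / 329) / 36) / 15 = 1936 / 44415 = 0.04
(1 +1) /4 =1 /2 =0.50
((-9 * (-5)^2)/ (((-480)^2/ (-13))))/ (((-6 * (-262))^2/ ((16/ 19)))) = 13/ 3004959744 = 0.00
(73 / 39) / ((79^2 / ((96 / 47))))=2336 / 3813251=0.00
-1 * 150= -150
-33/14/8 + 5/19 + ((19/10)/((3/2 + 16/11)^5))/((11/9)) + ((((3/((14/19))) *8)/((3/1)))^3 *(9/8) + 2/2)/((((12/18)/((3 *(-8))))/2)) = -62753478234612190303/604929120250000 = -103736.91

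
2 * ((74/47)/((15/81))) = 3996/235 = 17.00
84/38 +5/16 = 2.52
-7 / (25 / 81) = -567 / 25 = -22.68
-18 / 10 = -9 / 5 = -1.80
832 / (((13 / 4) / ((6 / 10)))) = 768 / 5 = 153.60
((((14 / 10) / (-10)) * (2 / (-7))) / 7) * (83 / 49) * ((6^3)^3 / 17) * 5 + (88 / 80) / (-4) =6691526003 / 233240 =28689.44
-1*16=-16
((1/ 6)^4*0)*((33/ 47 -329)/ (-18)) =0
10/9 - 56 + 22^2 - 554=-1124/9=-124.89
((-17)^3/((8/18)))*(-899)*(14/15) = 92752527/10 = 9275252.70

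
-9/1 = -9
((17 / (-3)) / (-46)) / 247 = 0.00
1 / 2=0.50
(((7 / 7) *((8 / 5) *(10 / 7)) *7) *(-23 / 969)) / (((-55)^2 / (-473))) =15824 / 266475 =0.06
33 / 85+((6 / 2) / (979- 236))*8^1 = 26559 / 63155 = 0.42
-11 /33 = -1 /3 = -0.33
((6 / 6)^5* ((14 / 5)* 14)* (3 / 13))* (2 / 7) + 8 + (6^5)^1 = 506128 / 65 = 7786.58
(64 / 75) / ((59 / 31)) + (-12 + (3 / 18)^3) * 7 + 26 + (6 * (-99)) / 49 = -1087204123 / 15611400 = -69.64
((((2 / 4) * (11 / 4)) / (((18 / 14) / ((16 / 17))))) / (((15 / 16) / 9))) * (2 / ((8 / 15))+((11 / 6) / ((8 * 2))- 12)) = -60137 / 765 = -78.61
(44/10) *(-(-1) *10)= 44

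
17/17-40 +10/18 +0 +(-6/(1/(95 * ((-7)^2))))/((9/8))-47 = -224209/9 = -24912.11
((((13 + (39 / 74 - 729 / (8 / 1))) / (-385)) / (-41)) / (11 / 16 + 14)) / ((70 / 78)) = -1791582 / 4803770125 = -0.00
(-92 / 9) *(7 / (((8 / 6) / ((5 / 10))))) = -161 / 6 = -26.83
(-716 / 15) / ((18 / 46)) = -16468 / 135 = -121.99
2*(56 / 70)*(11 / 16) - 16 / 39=269 / 390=0.69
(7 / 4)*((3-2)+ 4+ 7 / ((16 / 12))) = 17.94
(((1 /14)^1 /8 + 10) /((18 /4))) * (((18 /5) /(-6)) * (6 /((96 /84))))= -1121 /160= -7.01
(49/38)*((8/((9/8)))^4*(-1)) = -411041792/124659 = -3297.33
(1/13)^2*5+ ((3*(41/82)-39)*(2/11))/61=-9320/113399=-0.08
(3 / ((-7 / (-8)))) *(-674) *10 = -161760 / 7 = -23108.57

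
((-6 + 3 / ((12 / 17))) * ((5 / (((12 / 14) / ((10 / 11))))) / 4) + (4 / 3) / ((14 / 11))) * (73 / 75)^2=-25062287 / 20790000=-1.21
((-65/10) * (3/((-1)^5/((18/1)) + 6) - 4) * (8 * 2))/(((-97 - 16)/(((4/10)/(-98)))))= 38896/2962295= 0.01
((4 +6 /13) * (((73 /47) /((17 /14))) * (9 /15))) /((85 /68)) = 711312 /259675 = 2.74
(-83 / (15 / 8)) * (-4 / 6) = 1328 / 45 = 29.51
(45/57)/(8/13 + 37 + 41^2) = 195/424498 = 0.00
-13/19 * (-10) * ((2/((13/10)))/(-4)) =-50/19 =-2.63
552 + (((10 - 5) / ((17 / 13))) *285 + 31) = 28436 / 17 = 1672.71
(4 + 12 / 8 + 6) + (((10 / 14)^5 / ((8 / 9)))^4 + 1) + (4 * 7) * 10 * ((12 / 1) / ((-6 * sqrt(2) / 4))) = 4085989740156728591825 / 326829122755018756096 - 1120 * sqrt(2) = -1571.42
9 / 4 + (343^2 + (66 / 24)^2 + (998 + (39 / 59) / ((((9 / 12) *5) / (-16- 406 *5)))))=558357883 / 4720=118296.16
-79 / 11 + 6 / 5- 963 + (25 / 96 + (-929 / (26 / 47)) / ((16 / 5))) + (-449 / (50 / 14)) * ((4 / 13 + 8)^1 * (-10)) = 153597679 / 17160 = 8950.91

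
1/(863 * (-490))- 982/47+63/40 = -19.32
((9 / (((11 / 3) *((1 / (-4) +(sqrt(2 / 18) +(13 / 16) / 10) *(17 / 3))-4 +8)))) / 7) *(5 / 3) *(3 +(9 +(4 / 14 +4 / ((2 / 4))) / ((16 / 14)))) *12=194400 / 8783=22.13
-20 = -20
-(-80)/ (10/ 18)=144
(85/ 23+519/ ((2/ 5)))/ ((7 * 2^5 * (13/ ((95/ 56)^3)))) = 51318180625/ 23524114432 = 2.18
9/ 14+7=107/ 14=7.64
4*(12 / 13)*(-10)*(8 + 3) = -5280 / 13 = -406.15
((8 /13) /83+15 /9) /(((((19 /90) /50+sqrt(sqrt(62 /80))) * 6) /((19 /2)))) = 2.81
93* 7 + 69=720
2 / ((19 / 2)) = 4 / 19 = 0.21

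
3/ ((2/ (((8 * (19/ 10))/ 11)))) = 114/ 55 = 2.07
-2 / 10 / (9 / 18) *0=0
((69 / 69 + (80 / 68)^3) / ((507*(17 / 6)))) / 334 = 12913 / 2357213183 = 0.00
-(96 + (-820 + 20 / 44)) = 7959 / 11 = 723.55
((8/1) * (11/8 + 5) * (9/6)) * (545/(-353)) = -83385/706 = -118.11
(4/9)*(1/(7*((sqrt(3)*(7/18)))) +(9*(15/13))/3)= 8*sqrt(3)/147 +20/13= 1.63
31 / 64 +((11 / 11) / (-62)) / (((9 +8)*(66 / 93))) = 5781 / 11968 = 0.48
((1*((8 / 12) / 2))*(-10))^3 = -1000 / 27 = -37.04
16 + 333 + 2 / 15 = 5237 / 15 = 349.13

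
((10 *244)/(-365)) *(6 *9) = -26352/73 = -360.99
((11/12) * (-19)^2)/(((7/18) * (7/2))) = 11913/49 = 243.12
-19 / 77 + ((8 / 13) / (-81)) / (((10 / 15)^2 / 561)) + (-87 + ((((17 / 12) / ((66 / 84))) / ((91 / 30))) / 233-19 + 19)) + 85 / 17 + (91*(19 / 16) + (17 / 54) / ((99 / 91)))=14978622059 / 906809904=16.52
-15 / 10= -3 / 2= -1.50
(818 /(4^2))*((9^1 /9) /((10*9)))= 409 /720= 0.57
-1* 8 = -8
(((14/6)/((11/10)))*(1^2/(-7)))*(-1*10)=100/33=3.03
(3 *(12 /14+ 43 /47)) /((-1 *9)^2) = 583 /8883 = 0.07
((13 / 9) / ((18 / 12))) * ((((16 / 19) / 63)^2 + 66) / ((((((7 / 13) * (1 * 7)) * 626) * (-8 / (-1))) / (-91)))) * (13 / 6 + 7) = -5713420158875 / 2034256368312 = -2.81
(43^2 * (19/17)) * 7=245917/17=14465.71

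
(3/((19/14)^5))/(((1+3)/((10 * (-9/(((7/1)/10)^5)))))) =-216000000/2476099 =-87.23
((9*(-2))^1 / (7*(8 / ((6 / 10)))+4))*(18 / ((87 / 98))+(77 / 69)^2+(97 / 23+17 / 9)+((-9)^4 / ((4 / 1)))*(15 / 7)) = -41084599653 / 62714008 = -655.11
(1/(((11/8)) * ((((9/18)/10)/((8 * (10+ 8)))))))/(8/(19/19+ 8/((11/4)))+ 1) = 990720/1441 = 687.52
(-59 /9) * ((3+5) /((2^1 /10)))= -2360 /9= -262.22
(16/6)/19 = 0.14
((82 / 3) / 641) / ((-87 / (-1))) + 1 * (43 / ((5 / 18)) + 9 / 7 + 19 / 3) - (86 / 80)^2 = 302171675317 / 1873771200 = 161.26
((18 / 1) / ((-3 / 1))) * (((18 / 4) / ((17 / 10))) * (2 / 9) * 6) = -360 / 17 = -21.18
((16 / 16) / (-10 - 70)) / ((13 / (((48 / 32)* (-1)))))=0.00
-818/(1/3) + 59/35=-85831/35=-2452.31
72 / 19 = 3.79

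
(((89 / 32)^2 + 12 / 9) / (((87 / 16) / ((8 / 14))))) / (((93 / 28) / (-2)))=-27859 / 48546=-0.57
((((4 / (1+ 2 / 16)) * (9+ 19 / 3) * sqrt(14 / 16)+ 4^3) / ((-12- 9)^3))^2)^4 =42752018826441471945605120 * sqrt(14) / 565990866204262677813673454262807489357843+ 4319012220873943890175983616 / 15281753387515092300969183265095802212661761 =0.00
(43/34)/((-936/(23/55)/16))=-989/109395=-0.01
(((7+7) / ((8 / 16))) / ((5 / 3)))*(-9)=-756 / 5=-151.20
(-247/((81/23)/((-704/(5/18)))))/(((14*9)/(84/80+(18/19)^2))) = 246648688/89775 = 2747.41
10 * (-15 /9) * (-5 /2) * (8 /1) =1000 /3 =333.33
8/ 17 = 0.47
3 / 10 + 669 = 6693 / 10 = 669.30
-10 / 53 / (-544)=5 / 14416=0.00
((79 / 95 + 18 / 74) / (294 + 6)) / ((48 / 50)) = 1889 / 506160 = 0.00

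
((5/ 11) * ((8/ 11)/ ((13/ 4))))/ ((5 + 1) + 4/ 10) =25/ 1573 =0.02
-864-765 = -1629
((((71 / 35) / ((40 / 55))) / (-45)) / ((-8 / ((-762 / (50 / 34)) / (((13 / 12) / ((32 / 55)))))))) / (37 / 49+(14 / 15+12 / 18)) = -4292092 / 4688125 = -0.92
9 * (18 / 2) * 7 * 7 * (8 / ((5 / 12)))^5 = 32362142367744 / 3125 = 10355885557.68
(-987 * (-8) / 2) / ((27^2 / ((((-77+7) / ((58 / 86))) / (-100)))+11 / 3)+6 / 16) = 28520352 / 5103037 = 5.59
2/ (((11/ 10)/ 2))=3.64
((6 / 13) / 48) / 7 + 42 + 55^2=2232777 / 728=3067.00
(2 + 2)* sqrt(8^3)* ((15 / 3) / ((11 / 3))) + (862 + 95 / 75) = 960* sqrt(2) / 11 + 12949 / 15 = 986.69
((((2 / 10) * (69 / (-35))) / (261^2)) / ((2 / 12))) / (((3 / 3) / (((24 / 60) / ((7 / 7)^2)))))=-92 / 6622875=-0.00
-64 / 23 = -2.78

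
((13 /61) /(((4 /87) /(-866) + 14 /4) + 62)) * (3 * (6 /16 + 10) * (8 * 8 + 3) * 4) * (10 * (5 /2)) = 204251220225 /301028717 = 678.51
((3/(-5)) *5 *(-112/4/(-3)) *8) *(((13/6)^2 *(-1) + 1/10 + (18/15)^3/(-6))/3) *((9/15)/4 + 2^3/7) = 7953502/16875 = 471.32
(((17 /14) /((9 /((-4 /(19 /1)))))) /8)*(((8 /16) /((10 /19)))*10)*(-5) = 85 /504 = 0.17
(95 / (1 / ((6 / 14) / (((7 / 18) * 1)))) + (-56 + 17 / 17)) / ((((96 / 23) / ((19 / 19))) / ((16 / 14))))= 56005 / 4116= 13.61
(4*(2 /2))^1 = 4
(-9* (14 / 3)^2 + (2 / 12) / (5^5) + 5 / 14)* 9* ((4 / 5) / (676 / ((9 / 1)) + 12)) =-346654593 / 21437500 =-16.17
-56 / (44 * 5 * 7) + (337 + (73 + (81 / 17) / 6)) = 768117 / 1870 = 410.76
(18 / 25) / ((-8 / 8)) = -18 / 25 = -0.72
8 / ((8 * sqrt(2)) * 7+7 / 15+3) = -390 / 88031+6300 * sqrt(2) / 88031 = 0.10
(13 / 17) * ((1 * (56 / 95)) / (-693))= -104 / 159885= -0.00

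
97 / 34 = 2.85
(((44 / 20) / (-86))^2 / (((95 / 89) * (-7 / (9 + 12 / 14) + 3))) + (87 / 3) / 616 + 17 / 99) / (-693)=-210663616699 / 666429290950500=-0.00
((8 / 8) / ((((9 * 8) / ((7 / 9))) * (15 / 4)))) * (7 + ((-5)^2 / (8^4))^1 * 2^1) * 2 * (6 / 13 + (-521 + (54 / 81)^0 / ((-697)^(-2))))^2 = 66683457139140625 / 7008768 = 9514290833.87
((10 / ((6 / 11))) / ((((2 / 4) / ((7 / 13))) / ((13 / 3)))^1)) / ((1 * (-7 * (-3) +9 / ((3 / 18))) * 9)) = 154 / 1215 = 0.13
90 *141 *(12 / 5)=30456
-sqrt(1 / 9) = -1 / 3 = -0.33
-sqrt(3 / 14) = -sqrt(42) / 14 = -0.46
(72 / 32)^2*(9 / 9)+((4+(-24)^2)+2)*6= 55953 / 16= 3497.06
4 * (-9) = -36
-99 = -99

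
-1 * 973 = -973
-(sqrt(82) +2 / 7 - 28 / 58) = 40 / 203 - sqrt(82) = -8.86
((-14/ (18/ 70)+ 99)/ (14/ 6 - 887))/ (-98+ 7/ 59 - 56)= 23659/ 72286998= 0.00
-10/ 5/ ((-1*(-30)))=-1/ 15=-0.07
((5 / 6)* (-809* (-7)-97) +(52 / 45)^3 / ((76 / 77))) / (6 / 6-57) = -8033401079 / 96957000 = -82.86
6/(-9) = -2/3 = -0.67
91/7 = 13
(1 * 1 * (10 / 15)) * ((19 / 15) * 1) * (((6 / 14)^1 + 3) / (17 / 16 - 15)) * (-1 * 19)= 92416 / 23415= 3.95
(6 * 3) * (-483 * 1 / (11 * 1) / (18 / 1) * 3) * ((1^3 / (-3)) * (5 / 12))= 805 / 44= 18.30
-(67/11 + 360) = -4027/11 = -366.09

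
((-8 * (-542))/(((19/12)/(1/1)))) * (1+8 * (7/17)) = 3798336/323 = 11759.55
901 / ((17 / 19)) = 1007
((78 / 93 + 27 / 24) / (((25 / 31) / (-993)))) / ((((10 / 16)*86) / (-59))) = 28531869 / 10750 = 2654.13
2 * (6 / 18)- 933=-2797 / 3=-932.33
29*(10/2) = 145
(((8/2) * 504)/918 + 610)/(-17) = -31222/867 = -36.01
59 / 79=0.75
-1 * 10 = -10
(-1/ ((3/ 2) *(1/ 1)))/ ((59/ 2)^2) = -8/ 10443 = -0.00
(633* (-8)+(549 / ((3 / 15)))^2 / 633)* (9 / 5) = 12311.41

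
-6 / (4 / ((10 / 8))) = -15 / 8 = -1.88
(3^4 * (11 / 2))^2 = 793881 / 4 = 198470.25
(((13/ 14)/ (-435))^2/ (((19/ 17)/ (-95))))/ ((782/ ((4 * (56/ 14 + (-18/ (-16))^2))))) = -56953/ 5459368320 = -0.00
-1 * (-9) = 9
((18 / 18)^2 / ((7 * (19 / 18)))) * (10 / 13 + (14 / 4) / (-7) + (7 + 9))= 2.20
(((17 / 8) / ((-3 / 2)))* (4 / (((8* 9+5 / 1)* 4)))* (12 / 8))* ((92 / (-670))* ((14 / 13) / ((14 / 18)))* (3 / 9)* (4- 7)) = -3519 / 670670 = -0.01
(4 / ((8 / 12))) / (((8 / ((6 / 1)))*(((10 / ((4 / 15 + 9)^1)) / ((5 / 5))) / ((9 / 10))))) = 3753 / 1000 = 3.75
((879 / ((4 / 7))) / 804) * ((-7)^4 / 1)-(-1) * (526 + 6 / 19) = 104284569 / 20368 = 5120.02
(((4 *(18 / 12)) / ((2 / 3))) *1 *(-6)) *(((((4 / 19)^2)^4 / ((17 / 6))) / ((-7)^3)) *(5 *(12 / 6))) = 212336640 / 99031156092071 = 0.00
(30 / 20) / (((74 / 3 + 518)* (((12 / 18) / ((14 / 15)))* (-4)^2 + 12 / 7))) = 63 / 299552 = 0.00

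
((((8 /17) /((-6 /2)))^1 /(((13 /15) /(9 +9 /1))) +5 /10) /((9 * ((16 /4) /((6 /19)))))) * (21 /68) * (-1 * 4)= 8533 /285532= 0.03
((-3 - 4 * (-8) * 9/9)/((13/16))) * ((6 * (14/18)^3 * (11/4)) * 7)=6127352/3159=1939.65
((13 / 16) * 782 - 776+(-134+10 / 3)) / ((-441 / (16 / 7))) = 13022 / 9261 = 1.41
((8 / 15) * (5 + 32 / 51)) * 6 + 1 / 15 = 4609 / 255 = 18.07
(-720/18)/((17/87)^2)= -302760/289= -1047.61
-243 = -243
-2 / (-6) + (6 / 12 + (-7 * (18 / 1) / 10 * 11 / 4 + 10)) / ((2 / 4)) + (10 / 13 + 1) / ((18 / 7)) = -27658 / 585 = -47.28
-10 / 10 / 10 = -1 / 10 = -0.10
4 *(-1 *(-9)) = 36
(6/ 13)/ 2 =3/ 13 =0.23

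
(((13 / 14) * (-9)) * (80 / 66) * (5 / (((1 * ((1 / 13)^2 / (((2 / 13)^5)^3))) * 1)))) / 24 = -409600 / 1793952554431037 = -0.00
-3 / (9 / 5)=-5 / 3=-1.67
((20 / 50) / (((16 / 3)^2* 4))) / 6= 3 / 5120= 0.00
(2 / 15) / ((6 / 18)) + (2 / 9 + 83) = 3763 / 45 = 83.62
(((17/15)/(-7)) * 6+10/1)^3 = 31554496/42875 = 735.96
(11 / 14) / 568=11 / 7952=0.00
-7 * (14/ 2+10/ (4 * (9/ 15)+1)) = -1183/ 17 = -69.59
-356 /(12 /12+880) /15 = -356 /13215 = -0.03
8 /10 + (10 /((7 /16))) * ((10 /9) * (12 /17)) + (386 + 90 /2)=802763 /1785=449.73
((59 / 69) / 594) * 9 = 59 / 4554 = 0.01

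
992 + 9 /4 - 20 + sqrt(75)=982.91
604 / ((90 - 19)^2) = 604 / 5041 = 0.12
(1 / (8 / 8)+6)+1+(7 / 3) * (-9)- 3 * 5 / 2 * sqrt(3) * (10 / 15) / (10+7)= -13- 5 * sqrt(3) / 17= -13.51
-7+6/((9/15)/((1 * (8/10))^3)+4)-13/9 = -7.28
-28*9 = -252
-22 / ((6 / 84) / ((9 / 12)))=-231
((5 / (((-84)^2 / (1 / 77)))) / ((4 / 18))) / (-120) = -1 / 2897664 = -0.00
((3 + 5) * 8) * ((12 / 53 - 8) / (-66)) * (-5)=-65920 / 1749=-37.69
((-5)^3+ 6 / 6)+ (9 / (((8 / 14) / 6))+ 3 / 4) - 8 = -147 / 4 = -36.75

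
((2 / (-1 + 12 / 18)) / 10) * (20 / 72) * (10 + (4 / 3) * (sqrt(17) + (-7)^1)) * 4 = -8 * sqrt(17) / 9 - 4 / 9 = -4.11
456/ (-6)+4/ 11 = -832/ 11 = -75.64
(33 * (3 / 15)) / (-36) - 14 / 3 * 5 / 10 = -151 / 60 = -2.52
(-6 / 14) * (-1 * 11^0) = 3 / 7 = 0.43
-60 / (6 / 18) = -180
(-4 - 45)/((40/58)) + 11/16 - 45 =-9229/80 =-115.36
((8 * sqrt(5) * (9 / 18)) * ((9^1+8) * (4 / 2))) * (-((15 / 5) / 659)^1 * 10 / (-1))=13.84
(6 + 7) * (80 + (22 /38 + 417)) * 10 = 1229020 /19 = 64685.26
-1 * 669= -669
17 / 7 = 2.43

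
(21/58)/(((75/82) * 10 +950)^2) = 0.00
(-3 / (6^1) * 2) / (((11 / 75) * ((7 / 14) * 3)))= -50 / 11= -4.55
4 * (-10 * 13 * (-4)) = 2080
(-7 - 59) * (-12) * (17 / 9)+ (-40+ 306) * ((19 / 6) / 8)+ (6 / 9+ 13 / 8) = 19243 / 12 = 1603.58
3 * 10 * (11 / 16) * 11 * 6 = 1361.25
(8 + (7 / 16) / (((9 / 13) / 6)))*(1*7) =1981 / 24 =82.54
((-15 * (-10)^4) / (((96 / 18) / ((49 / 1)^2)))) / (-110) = 13505625 / 22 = 613892.05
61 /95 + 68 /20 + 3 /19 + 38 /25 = 143 /25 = 5.72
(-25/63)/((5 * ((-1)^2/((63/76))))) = -5/76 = -0.07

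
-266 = -266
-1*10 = -10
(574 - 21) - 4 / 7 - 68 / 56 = 7717 / 14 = 551.21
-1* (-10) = 10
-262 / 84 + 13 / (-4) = -535 / 84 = -6.37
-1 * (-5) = 5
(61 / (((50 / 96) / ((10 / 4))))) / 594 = 244 / 495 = 0.49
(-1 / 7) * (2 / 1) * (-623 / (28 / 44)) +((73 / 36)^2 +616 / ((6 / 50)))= 49144471 / 9072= 5417.16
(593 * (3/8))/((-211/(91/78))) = -4151/3376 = -1.23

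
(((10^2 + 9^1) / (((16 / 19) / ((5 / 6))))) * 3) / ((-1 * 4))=-10355 / 128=-80.90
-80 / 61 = -1.31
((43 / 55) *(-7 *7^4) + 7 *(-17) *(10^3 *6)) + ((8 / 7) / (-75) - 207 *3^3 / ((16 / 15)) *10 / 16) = -539922648329 / 739200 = -730414.84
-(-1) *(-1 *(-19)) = 19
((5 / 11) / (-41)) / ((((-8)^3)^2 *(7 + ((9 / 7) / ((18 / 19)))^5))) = -84035 / 23057457291264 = -0.00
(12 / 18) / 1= 2 / 3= 0.67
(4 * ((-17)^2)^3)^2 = 9321955795676176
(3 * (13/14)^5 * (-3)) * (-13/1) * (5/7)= 217206405/3764768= 57.69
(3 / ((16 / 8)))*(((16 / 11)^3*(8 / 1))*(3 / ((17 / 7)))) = 45.62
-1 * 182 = -182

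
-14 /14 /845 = -1 /845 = -0.00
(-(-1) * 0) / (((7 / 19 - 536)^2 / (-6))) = 0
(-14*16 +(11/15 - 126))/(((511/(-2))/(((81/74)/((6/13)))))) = 612963/189070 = 3.24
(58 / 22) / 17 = 29 / 187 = 0.16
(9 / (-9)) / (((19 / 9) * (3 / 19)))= -3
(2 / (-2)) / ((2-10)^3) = 1 / 512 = 0.00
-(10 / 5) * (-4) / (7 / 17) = 136 / 7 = 19.43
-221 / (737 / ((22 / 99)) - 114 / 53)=-23426 / 351321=-0.07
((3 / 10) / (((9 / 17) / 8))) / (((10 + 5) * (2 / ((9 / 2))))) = 17 / 25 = 0.68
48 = 48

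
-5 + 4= -1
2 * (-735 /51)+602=9744 /17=573.18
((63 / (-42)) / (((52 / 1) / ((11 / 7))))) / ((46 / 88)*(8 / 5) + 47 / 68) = -30855 / 1039766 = -0.03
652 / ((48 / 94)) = 1276.83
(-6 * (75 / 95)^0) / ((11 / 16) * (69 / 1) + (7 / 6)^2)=-864 / 7027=-0.12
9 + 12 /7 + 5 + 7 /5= 599 /35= 17.11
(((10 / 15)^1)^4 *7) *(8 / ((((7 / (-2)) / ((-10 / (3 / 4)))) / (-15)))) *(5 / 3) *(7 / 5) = -358400 / 243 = -1474.90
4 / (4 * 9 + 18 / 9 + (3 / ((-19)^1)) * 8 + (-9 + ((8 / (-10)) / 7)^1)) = 2660 / 18369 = 0.14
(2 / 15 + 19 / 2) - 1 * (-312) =321.63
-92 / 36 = -23 / 9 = -2.56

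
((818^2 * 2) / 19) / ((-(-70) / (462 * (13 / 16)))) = 71763549 / 190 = 377702.89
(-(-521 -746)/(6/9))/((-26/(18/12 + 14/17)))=-300279/1768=-169.84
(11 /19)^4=14641 /130321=0.11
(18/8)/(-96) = -3/128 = -0.02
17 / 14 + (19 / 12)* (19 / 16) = 4159 / 1344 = 3.09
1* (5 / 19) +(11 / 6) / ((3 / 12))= 433 / 57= 7.60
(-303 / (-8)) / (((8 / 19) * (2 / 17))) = 97869 / 128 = 764.60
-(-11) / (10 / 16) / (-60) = -0.29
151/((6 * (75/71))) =23.82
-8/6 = -4/3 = -1.33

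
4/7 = 0.57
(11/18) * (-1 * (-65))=715/18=39.72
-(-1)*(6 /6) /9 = 1 /9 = 0.11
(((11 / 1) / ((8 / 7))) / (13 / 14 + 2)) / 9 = 539 / 1476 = 0.37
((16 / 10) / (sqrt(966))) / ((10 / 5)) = 2 * sqrt(966) / 2415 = 0.03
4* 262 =1048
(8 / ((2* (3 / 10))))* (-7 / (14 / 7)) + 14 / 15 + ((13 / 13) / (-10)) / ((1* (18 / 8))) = -412 / 9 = -45.78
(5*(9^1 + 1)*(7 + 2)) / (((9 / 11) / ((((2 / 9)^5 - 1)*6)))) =-64918700 / 19683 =-3298.21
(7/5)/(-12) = -7/60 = -0.12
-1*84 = -84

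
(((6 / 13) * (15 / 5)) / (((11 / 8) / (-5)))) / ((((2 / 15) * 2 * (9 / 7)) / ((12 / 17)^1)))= -25200 / 2431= -10.37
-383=-383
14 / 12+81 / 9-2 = 49 / 6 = 8.17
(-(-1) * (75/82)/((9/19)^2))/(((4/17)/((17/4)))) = 2608225/35424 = 73.63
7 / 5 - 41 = -198 / 5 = -39.60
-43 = -43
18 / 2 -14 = -5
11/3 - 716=-2137/3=-712.33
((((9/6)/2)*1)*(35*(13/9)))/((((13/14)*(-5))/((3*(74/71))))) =-1813/71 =-25.54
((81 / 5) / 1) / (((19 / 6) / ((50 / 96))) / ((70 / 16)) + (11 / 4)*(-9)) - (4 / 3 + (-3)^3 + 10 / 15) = 1987325 / 81761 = 24.31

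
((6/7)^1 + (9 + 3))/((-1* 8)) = -45/28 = -1.61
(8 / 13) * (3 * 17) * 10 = 4080 / 13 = 313.85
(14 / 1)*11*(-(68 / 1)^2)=-712096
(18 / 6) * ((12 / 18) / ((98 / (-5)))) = -5 / 49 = -0.10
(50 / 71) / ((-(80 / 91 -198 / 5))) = 0.02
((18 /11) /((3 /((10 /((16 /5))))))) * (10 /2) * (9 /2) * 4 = 3375 /22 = 153.41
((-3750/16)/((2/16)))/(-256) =1875/256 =7.32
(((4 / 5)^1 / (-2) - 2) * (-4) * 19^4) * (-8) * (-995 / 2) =4979304768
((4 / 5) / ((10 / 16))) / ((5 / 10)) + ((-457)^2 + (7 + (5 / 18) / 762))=71617600349 / 342900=208858.56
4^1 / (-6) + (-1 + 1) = -2 / 3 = -0.67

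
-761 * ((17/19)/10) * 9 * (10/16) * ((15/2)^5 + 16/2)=-88446116223/9728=-9091911.62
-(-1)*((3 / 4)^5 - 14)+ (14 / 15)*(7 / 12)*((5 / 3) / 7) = -376927 / 27648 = -13.63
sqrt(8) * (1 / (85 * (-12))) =-sqrt(2) / 510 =-0.00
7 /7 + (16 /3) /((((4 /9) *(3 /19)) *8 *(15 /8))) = 6.07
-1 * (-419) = 419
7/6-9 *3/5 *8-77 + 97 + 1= -21.03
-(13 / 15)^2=-169 / 225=-0.75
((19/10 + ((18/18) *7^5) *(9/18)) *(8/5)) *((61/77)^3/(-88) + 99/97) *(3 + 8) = 166229323293153/1107092525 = 150149.44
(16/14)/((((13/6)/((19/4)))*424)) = 57/9646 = 0.01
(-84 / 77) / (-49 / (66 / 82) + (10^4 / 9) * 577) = -108 / 63463973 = -0.00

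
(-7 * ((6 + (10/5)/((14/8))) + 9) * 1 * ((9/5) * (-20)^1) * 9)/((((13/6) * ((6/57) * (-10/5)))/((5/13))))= -5217210/169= -30871.07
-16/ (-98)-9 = -433/ 49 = -8.84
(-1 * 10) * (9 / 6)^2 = -45 / 2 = -22.50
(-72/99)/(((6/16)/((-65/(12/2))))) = 2080/99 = 21.01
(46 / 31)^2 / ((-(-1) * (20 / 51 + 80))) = 26979 / 985025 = 0.03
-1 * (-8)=8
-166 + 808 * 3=2258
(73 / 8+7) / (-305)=-129 / 2440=-0.05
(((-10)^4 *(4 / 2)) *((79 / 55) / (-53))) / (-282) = 158000 / 82203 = 1.92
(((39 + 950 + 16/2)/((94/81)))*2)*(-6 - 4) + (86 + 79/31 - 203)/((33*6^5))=-17182.34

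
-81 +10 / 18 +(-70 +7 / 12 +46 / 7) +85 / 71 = -142.09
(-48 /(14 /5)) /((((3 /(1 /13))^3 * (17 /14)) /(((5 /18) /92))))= -50 /69581187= -0.00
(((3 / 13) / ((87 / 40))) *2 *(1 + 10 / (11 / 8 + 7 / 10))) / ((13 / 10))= 386400 / 406783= 0.95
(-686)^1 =-686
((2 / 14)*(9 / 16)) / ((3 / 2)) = 0.05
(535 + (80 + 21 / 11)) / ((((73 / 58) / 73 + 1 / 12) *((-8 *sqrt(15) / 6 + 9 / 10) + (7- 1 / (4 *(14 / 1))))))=21159290880 *sqrt(15) / 91746017 + 125085415104 / 91746017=2256.61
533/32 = 16.66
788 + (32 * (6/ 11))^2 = 132212/ 121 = 1092.66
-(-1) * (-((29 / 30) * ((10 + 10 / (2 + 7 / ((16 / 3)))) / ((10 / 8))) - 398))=102802 / 265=387.93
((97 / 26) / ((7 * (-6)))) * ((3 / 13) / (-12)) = 97 / 56784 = 0.00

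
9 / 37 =0.24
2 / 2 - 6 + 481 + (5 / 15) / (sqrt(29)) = 476.06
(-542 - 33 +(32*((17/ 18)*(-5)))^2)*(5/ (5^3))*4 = 288484/ 81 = 3561.53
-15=-15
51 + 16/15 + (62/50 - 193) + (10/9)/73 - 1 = -2310638/16425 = -140.68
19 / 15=1.27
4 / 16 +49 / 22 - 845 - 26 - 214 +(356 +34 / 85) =-159747 / 220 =-726.12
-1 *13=-13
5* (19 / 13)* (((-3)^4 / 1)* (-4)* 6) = -184680 / 13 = -14206.15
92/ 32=23/ 8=2.88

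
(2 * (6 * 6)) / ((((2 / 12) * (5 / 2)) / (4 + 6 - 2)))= 6912 / 5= 1382.40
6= 6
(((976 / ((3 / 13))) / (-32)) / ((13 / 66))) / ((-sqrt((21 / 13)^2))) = 8723 / 21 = 415.38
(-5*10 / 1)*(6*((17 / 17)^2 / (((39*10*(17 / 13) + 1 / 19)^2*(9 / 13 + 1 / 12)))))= -16894800 / 11363773201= -0.00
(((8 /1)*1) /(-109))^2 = 64 /11881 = 0.01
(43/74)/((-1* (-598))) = 43/44252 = 0.00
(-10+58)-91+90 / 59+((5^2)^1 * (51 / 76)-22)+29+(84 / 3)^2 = 3436097 / 4484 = 766.30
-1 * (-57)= 57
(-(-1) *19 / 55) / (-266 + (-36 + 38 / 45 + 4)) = -171 / 147092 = -0.00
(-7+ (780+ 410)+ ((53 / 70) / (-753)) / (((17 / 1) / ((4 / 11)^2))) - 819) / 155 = 19733253116 / 8402896425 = 2.35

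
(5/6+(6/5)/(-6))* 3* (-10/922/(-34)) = 19/31348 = 0.00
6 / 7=0.86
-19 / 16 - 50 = -819 / 16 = -51.19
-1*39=-39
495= 495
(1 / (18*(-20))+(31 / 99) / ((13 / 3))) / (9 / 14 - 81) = -25039 / 28957500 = -0.00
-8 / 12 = -2 / 3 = -0.67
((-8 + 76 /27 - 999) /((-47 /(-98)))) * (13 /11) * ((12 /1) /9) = -138167848 /41877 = -3299.37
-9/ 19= -0.47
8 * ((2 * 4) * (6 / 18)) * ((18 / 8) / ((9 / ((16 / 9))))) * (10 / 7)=2560 / 189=13.54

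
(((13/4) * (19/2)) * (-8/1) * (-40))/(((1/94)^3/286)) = 2346964597120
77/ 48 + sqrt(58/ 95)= sqrt(5510)/ 95 + 77/ 48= 2.39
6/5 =1.20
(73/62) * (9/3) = 219/62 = 3.53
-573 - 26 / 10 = -2878 / 5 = -575.60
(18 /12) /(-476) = -3 /952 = -0.00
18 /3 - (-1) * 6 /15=32 /5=6.40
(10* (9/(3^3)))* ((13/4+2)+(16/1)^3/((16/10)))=51305/6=8550.83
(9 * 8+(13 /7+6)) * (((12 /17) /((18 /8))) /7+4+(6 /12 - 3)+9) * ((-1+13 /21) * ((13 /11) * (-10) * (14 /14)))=2188529720 /577269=3791.18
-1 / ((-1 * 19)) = 1 / 19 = 0.05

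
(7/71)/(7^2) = 1/497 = 0.00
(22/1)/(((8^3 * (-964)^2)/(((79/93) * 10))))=4345/11062339584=0.00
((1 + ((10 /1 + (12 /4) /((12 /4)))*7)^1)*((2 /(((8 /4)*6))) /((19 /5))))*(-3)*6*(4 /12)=-390 /19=-20.53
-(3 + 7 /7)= -4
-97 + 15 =-82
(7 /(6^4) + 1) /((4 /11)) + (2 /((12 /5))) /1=18653 /5184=3.60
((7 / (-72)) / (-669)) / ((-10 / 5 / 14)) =-0.00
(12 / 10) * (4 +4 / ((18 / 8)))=104 / 15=6.93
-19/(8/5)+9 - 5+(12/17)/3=-1039/136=-7.64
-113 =-113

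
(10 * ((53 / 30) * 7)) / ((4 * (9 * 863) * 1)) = 371 / 93204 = 0.00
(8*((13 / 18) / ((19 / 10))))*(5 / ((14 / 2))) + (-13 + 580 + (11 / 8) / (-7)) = 568.98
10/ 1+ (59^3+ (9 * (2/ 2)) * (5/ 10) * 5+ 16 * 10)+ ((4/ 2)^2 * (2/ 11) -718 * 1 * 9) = 4380425/ 22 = 199110.23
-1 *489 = -489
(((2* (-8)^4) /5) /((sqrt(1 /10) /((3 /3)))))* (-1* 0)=0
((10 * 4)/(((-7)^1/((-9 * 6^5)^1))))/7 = 57129.80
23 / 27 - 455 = -454.15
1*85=85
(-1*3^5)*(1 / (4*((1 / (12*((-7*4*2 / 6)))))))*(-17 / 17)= -6804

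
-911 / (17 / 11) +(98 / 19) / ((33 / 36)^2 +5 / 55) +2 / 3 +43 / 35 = -5823229486 / 10004925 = -582.04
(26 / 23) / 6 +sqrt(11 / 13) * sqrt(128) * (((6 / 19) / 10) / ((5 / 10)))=13 / 69 +48 * sqrt(286) / 1235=0.85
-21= -21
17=17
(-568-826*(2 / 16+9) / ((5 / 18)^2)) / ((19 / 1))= -2456269 / 475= -5171.09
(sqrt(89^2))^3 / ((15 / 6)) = 1409938 / 5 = 281987.60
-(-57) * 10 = 570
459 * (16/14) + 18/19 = 69894/133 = 525.52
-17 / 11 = -1.55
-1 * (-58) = 58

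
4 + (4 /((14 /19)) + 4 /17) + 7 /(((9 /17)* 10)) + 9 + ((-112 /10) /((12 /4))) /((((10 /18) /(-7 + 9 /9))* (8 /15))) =1023727 /10710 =95.59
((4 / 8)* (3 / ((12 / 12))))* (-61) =-91.50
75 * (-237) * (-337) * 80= 479214000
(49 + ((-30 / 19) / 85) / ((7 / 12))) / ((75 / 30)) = 221434 / 11305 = 19.59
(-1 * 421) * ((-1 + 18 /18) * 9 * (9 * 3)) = 0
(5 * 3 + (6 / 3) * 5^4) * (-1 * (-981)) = 1240965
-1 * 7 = -7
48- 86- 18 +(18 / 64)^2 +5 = -52143 / 1024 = -50.92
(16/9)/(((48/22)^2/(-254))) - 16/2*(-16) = 5369/162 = 33.14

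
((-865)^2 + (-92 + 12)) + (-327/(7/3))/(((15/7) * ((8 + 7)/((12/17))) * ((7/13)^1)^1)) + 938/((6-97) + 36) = 24482299971/32725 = 748122.23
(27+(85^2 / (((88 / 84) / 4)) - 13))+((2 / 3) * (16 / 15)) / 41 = 560149732 / 20295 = 27600.38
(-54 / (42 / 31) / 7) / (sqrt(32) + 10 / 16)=11160 / 99127 - 71424 * sqrt(2) / 99127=-0.91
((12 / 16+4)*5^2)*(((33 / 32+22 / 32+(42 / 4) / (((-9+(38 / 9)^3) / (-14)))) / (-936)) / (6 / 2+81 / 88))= 806855995 / 49921881984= 0.02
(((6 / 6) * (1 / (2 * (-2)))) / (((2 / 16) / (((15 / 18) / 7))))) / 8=-5 / 168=-0.03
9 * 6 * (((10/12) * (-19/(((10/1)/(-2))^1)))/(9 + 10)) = 9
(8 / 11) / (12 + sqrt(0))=2 / 33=0.06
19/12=1.58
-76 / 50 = -38 / 25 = -1.52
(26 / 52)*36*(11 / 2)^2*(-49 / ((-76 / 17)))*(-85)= -77106645 / 152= -507280.56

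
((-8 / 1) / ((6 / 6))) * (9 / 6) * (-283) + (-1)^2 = 3397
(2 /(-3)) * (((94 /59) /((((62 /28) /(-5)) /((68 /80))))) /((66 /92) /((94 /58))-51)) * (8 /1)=-0.32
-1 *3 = -3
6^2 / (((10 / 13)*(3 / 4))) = 312 / 5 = 62.40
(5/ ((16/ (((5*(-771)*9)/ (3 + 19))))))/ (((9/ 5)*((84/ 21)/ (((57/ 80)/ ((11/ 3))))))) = -3296025/ 247808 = -13.30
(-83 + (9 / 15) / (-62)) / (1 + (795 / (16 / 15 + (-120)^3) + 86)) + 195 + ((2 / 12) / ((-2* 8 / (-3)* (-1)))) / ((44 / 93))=193.98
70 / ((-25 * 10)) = -7 / 25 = -0.28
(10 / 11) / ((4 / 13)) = 65 / 22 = 2.95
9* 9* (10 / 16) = 405 / 8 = 50.62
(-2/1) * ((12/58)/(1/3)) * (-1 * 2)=72/29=2.48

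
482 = 482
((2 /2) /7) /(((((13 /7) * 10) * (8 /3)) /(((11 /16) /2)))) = 33 /33280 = 0.00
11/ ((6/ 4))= 22/ 3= 7.33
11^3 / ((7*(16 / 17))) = 22627 / 112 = 202.03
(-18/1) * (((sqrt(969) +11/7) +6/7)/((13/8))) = -144 * sqrt(969)/13 - 2448/91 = -371.71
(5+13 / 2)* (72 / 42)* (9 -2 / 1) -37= 101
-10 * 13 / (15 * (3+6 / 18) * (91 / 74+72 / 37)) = -962 / 1175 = -0.82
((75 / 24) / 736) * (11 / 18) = 275 / 105984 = 0.00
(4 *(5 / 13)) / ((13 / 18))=360 / 169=2.13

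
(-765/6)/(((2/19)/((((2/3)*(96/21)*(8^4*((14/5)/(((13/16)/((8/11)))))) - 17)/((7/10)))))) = -108321924385/2002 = -54106855.34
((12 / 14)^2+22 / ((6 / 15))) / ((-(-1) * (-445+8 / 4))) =-2731 / 21707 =-0.13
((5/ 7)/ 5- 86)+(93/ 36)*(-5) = -8297/ 84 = -98.77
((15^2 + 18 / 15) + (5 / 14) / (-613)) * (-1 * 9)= -2035.79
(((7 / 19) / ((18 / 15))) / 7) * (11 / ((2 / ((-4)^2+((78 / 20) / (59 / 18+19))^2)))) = 708879611 / 183313140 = 3.87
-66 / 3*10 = -220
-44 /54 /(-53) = 22 /1431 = 0.02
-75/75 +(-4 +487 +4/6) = 1448/3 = 482.67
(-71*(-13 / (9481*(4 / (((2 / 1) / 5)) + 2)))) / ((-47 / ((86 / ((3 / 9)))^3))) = -2964.34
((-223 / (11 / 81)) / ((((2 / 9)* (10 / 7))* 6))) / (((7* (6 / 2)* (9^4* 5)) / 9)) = -223 / 19800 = -0.01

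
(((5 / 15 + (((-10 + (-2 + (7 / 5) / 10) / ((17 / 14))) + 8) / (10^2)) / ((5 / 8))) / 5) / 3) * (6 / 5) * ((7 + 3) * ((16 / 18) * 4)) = 5647232 / 7171875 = 0.79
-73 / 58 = -1.26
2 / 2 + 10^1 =11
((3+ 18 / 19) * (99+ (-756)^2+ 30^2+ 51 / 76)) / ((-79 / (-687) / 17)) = 38113871382675 / 114076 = 334109465.47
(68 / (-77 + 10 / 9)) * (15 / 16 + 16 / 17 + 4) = -14391 / 2732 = -5.27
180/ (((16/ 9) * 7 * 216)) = 15/ 224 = 0.07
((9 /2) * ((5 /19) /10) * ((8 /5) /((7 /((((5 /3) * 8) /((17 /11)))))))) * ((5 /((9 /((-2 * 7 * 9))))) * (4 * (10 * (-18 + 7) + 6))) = 2196480 /323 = 6800.25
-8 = -8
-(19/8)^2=-361/64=-5.64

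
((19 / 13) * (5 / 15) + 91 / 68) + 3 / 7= 41843 / 18564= 2.25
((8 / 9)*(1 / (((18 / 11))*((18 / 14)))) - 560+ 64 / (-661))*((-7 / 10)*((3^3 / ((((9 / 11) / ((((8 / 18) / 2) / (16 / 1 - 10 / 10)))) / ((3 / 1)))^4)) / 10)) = 110558756415184 / 12003981713859375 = 0.01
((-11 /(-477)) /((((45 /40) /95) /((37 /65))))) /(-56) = -7733 /390663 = -0.02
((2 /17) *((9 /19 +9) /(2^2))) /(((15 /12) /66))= 4752 /323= 14.71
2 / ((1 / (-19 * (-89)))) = 3382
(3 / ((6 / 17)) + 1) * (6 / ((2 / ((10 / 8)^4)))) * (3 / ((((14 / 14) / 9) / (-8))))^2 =25970625 / 8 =3246328.12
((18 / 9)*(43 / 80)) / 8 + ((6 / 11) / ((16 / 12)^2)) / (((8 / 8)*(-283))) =132779 / 996160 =0.13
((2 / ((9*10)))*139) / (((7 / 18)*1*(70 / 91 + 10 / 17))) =30719 / 5250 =5.85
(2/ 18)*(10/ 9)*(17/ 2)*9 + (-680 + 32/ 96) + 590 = -722/ 9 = -80.22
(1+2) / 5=3 / 5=0.60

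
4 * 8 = 32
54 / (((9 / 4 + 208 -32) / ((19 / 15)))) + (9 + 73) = 293698 / 3565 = 82.38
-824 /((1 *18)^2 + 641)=-824 /965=-0.85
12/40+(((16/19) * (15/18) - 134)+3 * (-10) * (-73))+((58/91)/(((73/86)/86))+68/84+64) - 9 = 2748230931/1262170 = 2177.39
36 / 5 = 7.20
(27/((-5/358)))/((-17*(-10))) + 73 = 26192/425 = 61.63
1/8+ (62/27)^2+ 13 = 107297/5832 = 18.40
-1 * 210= -210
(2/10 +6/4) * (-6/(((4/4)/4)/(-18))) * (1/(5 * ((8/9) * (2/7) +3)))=231336/5125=45.14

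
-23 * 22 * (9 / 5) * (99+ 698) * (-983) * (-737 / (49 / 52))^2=5240183900381505504 / 12005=436500116649854.69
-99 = -99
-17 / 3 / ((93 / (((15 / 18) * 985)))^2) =-412345625 / 934092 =-441.44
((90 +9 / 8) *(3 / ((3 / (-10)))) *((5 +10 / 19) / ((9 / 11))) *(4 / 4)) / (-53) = 467775 / 4028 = 116.13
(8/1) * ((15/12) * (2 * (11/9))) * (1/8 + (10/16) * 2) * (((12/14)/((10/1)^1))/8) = 121/336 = 0.36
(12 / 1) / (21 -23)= -6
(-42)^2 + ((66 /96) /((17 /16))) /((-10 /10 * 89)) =2668921 /1513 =1763.99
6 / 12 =1 / 2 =0.50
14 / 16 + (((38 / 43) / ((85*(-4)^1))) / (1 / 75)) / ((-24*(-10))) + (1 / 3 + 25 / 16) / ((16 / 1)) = 0.99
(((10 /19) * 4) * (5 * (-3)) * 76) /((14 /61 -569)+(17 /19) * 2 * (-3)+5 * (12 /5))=4.27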